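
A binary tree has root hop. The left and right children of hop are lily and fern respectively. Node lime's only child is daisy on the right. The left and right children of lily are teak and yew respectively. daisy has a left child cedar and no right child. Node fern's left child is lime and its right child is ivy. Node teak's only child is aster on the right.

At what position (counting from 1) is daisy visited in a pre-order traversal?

Pre-order visits the node, then its left subtree, then its right subtree.
Visit hop.
At hop: go left to lily.
  Visit lily.
  At lily: go left to teak.
    Visit teak.
    At teak: no left child.
    At teak: go right to aster.
      aster is a leaf — visit aster.
  At lily: go right to yew.
    yew is a leaf — visit yew.
At hop: go right to fern.
  Visit fern.
  At fern: go left to lime.
    Visit lime.
    At lime: no left child.
    At lime: go right to daisy.
      Visit daisy.
      At daisy: go left to cedar.
        cedar is a leaf — visit cedar.
      At daisy: no right child.
  At fern: go right to ivy.
    ivy is a leaf — visit ivy.
Full pre-order sequence: hop, lily, teak, aster, yew, fern, lime, daisy, cedar, ivy.

8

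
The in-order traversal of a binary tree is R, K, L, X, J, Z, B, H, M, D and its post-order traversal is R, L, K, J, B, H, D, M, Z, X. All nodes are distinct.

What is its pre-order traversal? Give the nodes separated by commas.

The last element of post-order is the root; it splits in-order into left and right subtrees.
Root X: left subtree has 3 nodes {R, K, L}, right has 6 {J, Z, B, H, M, D}.
  Root K: left subtree has 1 node {R}, right has 1 {L}.
  Root Z: left subtree has 1 node {J}, right has 4 {B, H, M, D}.
    Root M: left subtree has 2 nodes {B, H}, right has 1 {D}.
      Root H: left subtree has 1 node {B}, right has 0 { }.

X, K, R, L, Z, J, M, H, B, D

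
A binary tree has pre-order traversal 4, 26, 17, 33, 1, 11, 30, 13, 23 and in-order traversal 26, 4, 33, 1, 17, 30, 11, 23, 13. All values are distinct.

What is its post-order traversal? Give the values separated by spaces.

26 1 33 30 23 13 11 17 4

The first element of pre-order is the root; it splits in-order into left and right subtrees.
Root 4: left subtree has 1 node {26}, right has 7 {33, 1, 17, 30, 11, 23, 13}.
  Root 17: left subtree has 2 nodes {33, 1}, right has 4 {30, 11, 23, 13}.
    Root 33: left subtree has 0 nodes { }, right has 1 {1}.
    Root 11: left subtree has 1 node {30}, right has 2 {23, 13}.
      Root 13: left subtree has 1 node {23}, right has 0 { }.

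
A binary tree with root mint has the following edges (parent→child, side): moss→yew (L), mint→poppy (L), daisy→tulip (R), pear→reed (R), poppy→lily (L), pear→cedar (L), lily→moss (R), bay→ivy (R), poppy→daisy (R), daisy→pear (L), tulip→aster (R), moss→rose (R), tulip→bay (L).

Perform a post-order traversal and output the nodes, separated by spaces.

Post-order visits the left subtree, then the right subtree, then the node.
At mint: go left to poppy.
  At poppy: go left to lily.
    At lily: no left child.
    At lily: go right to moss.
      At moss: go left to yew.
        yew is a leaf — visit yew.
      At moss: go right to rose.
        rose is a leaf — visit rose.
      Visit moss.
    Visit lily.
  At poppy: go right to daisy.
    At daisy: go left to pear.
      At pear: go left to cedar.
        cedar is a leaf — visit cedar.
      At pear: go right to reed.
        reed is a leaf — visit reed.
      Visit pear.
    At daisy: go right to tulip.
      At tulip: go left to bay.
        At bay: no left child.
        At bay: go right to ivy.
          ivy is a leaf — visit ivy.
        Visit bay.
      At tulip: go right to aster.
        aster is a leaf — visit aster.
      Visit tulip.
    Visit daisy.
  Visit poppy.
At mint: no right child.
Visit mint.

yew rose moss lily cedar reed pear ivy bay aster tulip daisy poppy mint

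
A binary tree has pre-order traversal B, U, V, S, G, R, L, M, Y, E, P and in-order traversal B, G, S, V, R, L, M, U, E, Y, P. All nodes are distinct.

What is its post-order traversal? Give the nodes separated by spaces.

G S M L R V E P Y U B

The first element of pre-order is the root; it splits in-order into left and right subtrees.
Root B: left subtree has 0 nodes { }, right has 10 {G, S, V, R, L, M, U, E, Y, P}.
  Root U: left subtree has 6 nodes {G, S, V, R, L, M}, right has 3 {E, Y, P}.
    Root V: left subtree has 2 nodes {G, S}, right has 3 {R, L, M}.
      Root S: left subtree has 1 node {G}, right has 0 { }.
      Root R: left subtree has 0 nodes { }, right has 2 {L, M}.
        Root L: left subtree has 0 nodes { }, right has 1 {M}.
    Root Y: left subtree has 1 node {E}, right has 1 {P}.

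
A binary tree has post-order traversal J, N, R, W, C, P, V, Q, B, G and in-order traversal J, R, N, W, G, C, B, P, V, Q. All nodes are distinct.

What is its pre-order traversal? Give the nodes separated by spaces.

G W R J N B C Q V P

The last element of post-order is the root; it splits in-order into left and right subtrees.
Root G: left subtree has 4 nodes {J, R, N, W}, right has 5 {C, B, P, V, Q}.
  Root W: left subtree has 3 nodes {J, R, N}, right has 0 { }.
    Root R: left subtree has 1 node {J}, right has 1 {N}.
  Root B: left subtree has 1 node {C}, right has 3 {P, V, Q}.
    Root Q: left subtree has 2 nodes {P, V}, right has 0 { }.
      Root V: left subtree has 1 node {P}, right has 0 { }.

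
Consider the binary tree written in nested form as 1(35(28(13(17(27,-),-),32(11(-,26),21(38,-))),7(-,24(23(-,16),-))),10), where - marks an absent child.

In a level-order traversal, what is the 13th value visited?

27

Level-order visits nodes level by level from the root, left to right within each level.
Level 0: 1
Level 1: 35, 10
Level 2: 28, 7
Level 3: 13, 32, 24
Level 4: 17, 11, 21, 23
Level 5: 27, 26, 38, 16
Full level-order sequence: 1, 35, 10, 28, 7, 13, 32, 24, 17, 11, 21, 23, 27, 26, 38, 16.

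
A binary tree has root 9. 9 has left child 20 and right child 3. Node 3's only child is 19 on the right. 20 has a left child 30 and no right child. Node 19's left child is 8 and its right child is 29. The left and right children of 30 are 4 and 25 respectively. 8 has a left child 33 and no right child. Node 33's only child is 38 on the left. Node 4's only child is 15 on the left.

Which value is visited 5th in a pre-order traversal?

15

Pre-order visits the node, then its left subtree, then its right subtree.
Visit 9.
At 9: go left to 20.
  Visit 20.
  At 20: go left to 30.
    Visit 30.
    At 30: go left to 4.
      Visit 4.
      At 4: go left to 15.
        15 is a leaf — visit 15.
      At 4: no right child.
    At 30: go right to 25.
      25 is a leaf — visit 25.
  At 20: no right child.
At 9: go right to 3.
  Visit 3.
  At 3: no left child.
  At 3: go right to 19.
    Visit 19.
    At 19: go left to 8.
      Visit 8.
      At 8: go left to 33.
        Visit 33.
        At 33: go left to 38.
          38 is a leaf — visit 38.
        At 33: no right child.
      At 8: no right child.
    At 19: go right to 29.
      29 is a leaf — visit 29.
Full pre-order sequence: 9, 20, 30, 4, 15, 25, 3, 19, 8, 33, 38, 29.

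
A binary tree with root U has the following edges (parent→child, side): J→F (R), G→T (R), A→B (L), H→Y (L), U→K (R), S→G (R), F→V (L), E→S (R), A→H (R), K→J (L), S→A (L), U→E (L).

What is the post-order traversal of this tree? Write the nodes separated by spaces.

B Y H A T G S E V F J K U

Post-order visits the left subtree, then the right subtree, then the node.
At U: go left to E.
  At E: no left child.
  At E: go right to S.
    At S: go left to A.
      At A: go left to B.
        B is a leaf — visit B.
      At A: go right to H.
        At H: go left to Y.
          Y is a leaf — visit Y.
        At H: no right child.
        Visit H.
      Visit A.
    At S: go right to G.
      At G: no left child.
      At G: go right to T.
        T is a leaf — visit T.
      Visit G.
    Visit S.
  Visit E.
At U: go right to K.
  At K: go left to J.
    At J: no left child.
    At J: go right to F.
      At F: go left to V.
        V is a leaf — visit V.
      At F: no right child.
      Visit F.
    Visit J.
  At K: no right child.
  Visit K.
Visit U.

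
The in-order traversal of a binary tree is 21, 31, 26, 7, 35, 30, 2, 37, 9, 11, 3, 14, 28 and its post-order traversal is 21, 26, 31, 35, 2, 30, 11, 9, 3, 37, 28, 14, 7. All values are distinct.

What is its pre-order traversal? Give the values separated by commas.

The last element of post-order is the root; it splits in-order into left and right subtrees.
Root 7: left subtree has 3 nodes {21, 31, 26}, right has 9 {35, 30, 2, 37, 9, 11, 3, 14, 28}.
  Root 31: left subtree has 1 node {21}, right has 1 {26}.
  Root 14: left subtree has 7 nodes {35, 30, 2, 37, 9, 11, 3}, right has 1 {28}.
    Root 37: left subtree has 3 nodes {35, 30, 2}, right has 3 {9, 11, 3}.
      Root 30: left subtree has 1 node {35}, right has 1 {2}.
      Root 3: left subtree has 2 nodes {9, 11}, right has 0 { }.
        Root 9: left subtree has 0 nodes { }, right has 1 {11}.

7, 31, 21, 26, 14, 37, 30, 35, 2, 3, 9, 11, 28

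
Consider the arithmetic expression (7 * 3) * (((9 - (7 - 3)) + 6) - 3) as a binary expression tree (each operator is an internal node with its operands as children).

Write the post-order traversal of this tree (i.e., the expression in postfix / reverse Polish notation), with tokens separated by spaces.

Post-order on an expression tree gives postfix notation: for each operator, emit left operand, right operand, then the operator.

7 3 * 9 7 3 - - 6 + 3 - *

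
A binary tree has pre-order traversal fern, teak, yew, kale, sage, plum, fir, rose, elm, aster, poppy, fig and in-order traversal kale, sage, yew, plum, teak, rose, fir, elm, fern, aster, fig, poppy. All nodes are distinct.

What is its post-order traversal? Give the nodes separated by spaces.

sage kale plum yew rose elm fir teak fig poppy aster fern

The first element of pre-order is the root; it splits in-order into left and right subtrees.
Root fern: left subtree has 8 nodes {kale, sage, yew, plum, teak, rose, fir, elm}, right has 3 {aster, fig, poppy}.
  Root teak: left subtree has 4 nodes {kale, sage, yew, plum}, right has 3 {rose, fir, elm}.
    Root yew: left subtree has 2 nodes {kale, sage}, right has 1 {plum}.
      Root kale: left subtree has 0 nodes { }, right has 1 {sage}.
    Root fir: left subtree has 1 node {rose}, right has 1 {elm}.
  Root aster: left subtree has 0 nodes { }, right has 2 {fig, poppy}.
    Root poppy: left subtree has 1 node {fig}, right has 0 { }.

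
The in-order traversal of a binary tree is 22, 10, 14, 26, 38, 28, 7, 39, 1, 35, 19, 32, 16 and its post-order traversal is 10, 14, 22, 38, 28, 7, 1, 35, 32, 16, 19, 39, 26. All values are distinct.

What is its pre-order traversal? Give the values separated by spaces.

The last element of post-order is the root; it splits in-order into left and right subtrees.
Root 26: left subtree has 3 nodes {22, 10, 14}, right has 9 {38, 28, 7, 39, 1, 35, 19, 32, 16}.
  Root 22: left subtree has 0 nodes { }, right has 2 {10, 14}.
    Root 14: left subtree has 1 node {10}, right has 0 { }.
  Root 39: left subtree has 3 nodes {38, 28, 7}, right has 5 {1, 35, 19, 32, 16}.
    Root 7: left subtree has 2 nodes {38, 28}, right has 0 { }.
      Root 28: left subtree has 1 node {38}, right has 0 { }.
    Root 19: left subtree has 2 nodes {1, 35}, right has 2 {32, 16}.
      Root 35: left subtree has 1 node {1}, right has 0 { }.
      Root 16: left subtree has 1 node {32}, right has 0 { }.

26 22 14 10 39 7 28 38 19 35 1 16 32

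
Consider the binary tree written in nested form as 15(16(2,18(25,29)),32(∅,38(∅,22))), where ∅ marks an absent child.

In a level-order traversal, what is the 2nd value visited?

Level-order visits nodes level by level from the root, left to right within each level.
Level 0: 15
Level 1: 16, 32
Level 2: 2, 18, 38
Level 3: 25, 29, 22
Full level-order sequence: 15, 16, 32, 2, 18, 38, 25, 29, 22.

16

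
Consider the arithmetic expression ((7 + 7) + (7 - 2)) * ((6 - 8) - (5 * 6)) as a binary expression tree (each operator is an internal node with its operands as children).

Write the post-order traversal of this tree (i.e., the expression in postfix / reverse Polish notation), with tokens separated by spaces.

7 7 + 7 2 - + 6 8 - 5 6 * - *

Post-order on an expression tree gives postfix notation: for each operator, emit left operand, right operand, then the operator.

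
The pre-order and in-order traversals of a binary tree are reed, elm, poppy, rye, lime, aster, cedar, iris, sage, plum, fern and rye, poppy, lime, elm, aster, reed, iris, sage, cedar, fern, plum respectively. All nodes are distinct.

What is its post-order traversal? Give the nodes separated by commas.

rye, lime, poppy, aster, elm, sage, iris, fern, plum, cedar, reed

The first element of pre-order is the root; it splits in-order into left and right subtrees.
Root reed: left subtree has 5 nodes {rye, poppy, lime, elm, aster}, right has 5 {iris, sage, cedar, fern, plum}.
  Root elm: left subtree has 3 nodes {rye, poppy, lime}, right has 1 {aster}.
    Root poppy: left subtree has 1 node {rye}, right has 1 {lime}.
  Root cedar: left subtree has 2 nodes {iris, sage}, right has 2 {fern, plum}.
    Root iris: left subtree has 0 nodes { }, right has 1 {sage}.
    Root plum: left subtree has 1 node {fern}, right has 0 { }.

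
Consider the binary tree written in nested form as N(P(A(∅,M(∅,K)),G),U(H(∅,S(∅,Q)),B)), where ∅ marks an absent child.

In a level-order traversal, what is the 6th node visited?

H

Level-order visits nodes level by level from the root, left to right within each level.
Level 0: N
Level 1: P, U
Level 2: A, G, H, B
Level 3: M, S
Level 4: K, Q
Full level-order sequence: N, P, U, A, G, H, B, M, S, K, Q.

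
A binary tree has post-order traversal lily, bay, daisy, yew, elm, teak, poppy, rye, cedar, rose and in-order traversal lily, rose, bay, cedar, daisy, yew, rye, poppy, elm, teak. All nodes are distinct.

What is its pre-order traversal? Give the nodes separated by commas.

The last element of post-order is the root; it splits in-order into left and right subtrees.
Root rose: left subtree has 1 node {lily}, right has 8 {bay, cedar, daisy, yew, rye, poppy, elm, teak}.
  Root cedar: left subtree has 1 node {bay}, right has 6 {daisy, yew, rye, poppy, elm, teak}.
    Root rye: left subtree has 2 nodes {daisy, yew}, right has 3 {poppy, elm, teak}.
      Root yew: left subtree has 1 node {daisy}, right has 0 { }.
      Root poppy: left subtree has 0 nodes { }, right has 2 {elm, teak}.
        Root teak: left subtree has 1 node {elm}, right has 0 { }.

rose, lily, cedar, bay, rye, yew, daisy, poppy, teak, elm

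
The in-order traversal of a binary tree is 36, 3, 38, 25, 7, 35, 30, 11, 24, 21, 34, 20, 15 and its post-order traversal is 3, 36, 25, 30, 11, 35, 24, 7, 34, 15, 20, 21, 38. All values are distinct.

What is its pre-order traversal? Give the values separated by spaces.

The last element of post-order is the root; it splits in-order into left and right subtrees.
Root 38: left subtree has 2 nodes {36, 3}, right has 10 {25, 7, 35, 30, 11, 24, 21, 34, 20, 15}.
  Root 36: left subtree has 0 nodes { }, right has 1 {3}.
  Root 21: left subtree has 6 nodes {25, 7, 35, 30, 11, 24}, right has 3 {34, 20, 15}.
    Root 7: left subtree has 1 node {25}, right has 4 {35, 30, 11, 24}.
      Root 24: left subtree has 3 nodes {35, 30, 11}, right has 0 { }.
        Root 35: left subtree has 0 nodes { }, right has 2 {30, 11}.
          Root 11: left subtree has 1 node {30}, right has 0 { }.
    Root 20: left subtree has 1 node {34}, right has 1 {15}.

38 36 3 21 7 25 24 35 11 30 20 34 15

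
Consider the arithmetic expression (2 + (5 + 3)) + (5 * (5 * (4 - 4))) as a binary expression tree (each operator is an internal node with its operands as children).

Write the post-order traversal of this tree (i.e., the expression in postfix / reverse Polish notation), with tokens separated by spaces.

2 5 3 + + 5 5 4 4 - * * +

Post-order on an expression tree gives postfix notation: for each operator, emit left operand, right operand, then the operator.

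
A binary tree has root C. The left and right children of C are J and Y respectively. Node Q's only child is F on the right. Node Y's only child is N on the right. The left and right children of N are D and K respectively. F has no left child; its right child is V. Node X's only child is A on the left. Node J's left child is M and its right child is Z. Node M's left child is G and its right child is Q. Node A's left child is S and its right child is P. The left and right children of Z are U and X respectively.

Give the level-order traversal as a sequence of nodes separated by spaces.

C J Y M Z N G Q U X D K F A V S P

Level-order visits nodes level by level from the root, left to right within each level.
Level 0: C
Level 1: J, Y
Level 2: M, Z, N
Level 3: G, Q, U, X, D, K
Level 4: F, A
Level 5: V, S, P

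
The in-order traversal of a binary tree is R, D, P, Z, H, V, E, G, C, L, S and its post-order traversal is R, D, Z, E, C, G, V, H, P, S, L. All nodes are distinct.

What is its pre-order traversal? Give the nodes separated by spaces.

L P D R H Z V G E C S

The last element of post-order is the root; it splits in-order into left and right subtrees.
Root L: left subtree has 9 nodes {R, D, P, Z, H, V, E, G, C}, right has 1 {S}.
  Root P: left subtree has 2 nodes {R, D}, right has 6 {Z, H, V, E, G, C}.
    Root D: left subtree has 1 node {R}, right has 0 { }.
    Root H: left subtree has 1 node {Z}, right has 4 {V, E, G, C}.
      Root V: left subtree has 0 nodes { }, right has 3 {E, G, C}.
        Root G: left subtree has 1 node {E}, right has 1 {C}.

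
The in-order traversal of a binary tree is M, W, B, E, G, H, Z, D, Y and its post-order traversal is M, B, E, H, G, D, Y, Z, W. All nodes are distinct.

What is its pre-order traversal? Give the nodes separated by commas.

The last element of post-order is the root; it splits in-order into left and right subtrees.
Root W: left subtree has 1 node {M}, right has 7 {B, E, G, H, Z, D, Y}.
  Root Z: left subtree has 4 nodes {B, E, G, H}, right has 2 {D, Y}.
    Root G: left subtree has 2 nodes {B, E}, right has 1 {H}.
      Root E: left subtree has 1 node {B}, right has 0 { }.
    Root Y: left subtree has 1 node {D}, right has 0 { }.

W, M, Z, G, E, B, H, Y, D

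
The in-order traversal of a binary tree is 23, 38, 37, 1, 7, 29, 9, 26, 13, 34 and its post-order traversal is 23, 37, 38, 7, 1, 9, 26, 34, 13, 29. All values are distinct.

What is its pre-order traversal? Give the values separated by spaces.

29 1 38 23 37 7 13 26 9 34

The last element of post-order is the root; it splits in-order into left and right subtrees.
Root 29: left subtree has 5 nodes {23, 38, 37, 1, 7}, right has 4 {9, 26, 13, 34}.
  Root 1: left subtree has 3 nodes {23, 38, 37}, right has 1 {7}.
    Root 38: left subtree has 1 node {23}, right has 1 {37}.
  Root 13: left subtree has 2 nodes {9, 26}, right has 1 {34}.
    Root 26: left subtree has 1 node {9}, right has 0 { }.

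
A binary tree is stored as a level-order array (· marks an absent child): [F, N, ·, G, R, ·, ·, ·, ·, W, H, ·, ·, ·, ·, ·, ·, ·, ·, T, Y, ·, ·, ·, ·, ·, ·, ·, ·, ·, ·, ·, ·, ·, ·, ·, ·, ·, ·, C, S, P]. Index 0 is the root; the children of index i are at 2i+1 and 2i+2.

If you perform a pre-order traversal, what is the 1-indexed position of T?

6

Pre-order visits the node, then its left subtree, then its right subtree.
Visit F.
At F: go left to N.
  Visit N.
  At N: go left to G.
    G is a leaf — visit G.
  At N: go right to R.
    Visit R.
    At R: go left to W.
      Visit W.
      At W: go left to T.
        Visit T.
        At T: go left to C.
          C is a leaf — visit C.
        At T: go right to S.
          S is a leaf — visit S.
      At W: go right to Y.
        Visit Y.
        At Y: go left to P.
          P is a leaf — visit P.
        At Y: no right child.
    At R: go right to H.
      H is a leaf — visit H.
At F: no right child.
Full pre-order sequence: F, N, G, R, W, T, C, S, Y, P, H.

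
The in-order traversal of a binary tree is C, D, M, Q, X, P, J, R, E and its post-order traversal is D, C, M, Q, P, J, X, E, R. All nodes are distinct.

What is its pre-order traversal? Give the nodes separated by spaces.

R X Q M C D J P E

The last element of post-order is the root; it splits in-order into left and right subtrees.
Root R: left subtree has 7 nodes {C, D, M, Q, X, P, J}, right has 1 {E}.
  Root X: left subtree has 4 nodes {C, D, M, Q}, right has 2 {P, J}.
    Root Q: left subtree has 3 nodes {C, D, M}, right has 0 { }.
      Root M: left subtree has 2 nodes {C, D}, right has 0 { }.
        Root C: left subtree has 0 nodes { }, right has 1 {D}.
    Root J: left subtree has 1 node {P}, right has 0 { }.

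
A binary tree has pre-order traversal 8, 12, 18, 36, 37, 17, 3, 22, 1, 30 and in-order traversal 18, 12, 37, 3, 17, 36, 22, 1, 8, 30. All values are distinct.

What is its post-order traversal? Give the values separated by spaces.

The first element of pre-order is the root; it splits in-order into left and right subtrees.
Root 8: left subtree has 8 nodes {18, 12, 37, 3, 17, 36, 22, 1}, right has 1 {30}.
  Root 12: left subtree has 1 node {18}, right has 6 {37, 3, 17, 36, 22, 1}.
    Root 36: left subtree has 3 nodes {37, 3, 17}, right has 2 {22, 1}.
      Root 37: left subtree has 0 nodes { }, right has 2 {3, 17}.
        Root 17: left subtree has 1 node {3}, right has 0 { }.
      Root 22: left subtree has 0 nodes { }, right has 1 {1}.

18 3 17 37 1 22 36 12 30 8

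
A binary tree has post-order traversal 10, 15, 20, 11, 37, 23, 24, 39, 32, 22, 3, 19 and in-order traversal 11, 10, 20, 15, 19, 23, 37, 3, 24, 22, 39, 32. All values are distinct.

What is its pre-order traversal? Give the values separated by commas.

The last element of post-order is the root; it splits in-order into left and right subtrees.
Root 19: left subtree has 4 nodes {11, 10, 20, 15}, right has 7 {23, 37, 3, 24, 22, 39, 32}.
  Root 11: left subtree has 0 nodes { }, right has 3 {10, 20, 15}.
    Root 20: left subtree has 1 node {10}, right has 1 {15}.
  Root 3: left subtree has 2 nodes {23, 37}, right has 4 {24, 22, 39, 32}.
    Root 23: left subtree has 0 nodes { }, right has 1 {37}.
    Root 22: left subtree has 1 node {24}, right has 2 {39, 32}.
      Root 32: left subtree has 1 node {39}, right has 0 { }.

19, 11, 20, 10, 15, 3, 23, 37, 22, 24, 32, 39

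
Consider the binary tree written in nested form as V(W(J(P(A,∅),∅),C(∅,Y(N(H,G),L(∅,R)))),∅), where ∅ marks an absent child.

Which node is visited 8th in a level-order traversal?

N

Level-order visits nodes level by level from the root, left to right within each level.
Level 0: V
Level 1: W
Level 2: J, C
Level 3: P, Y
Level 4: A, N, L
Level 5: H, G, R
Full level-order sequence: V, W, J, C, P, Y, A, N, L, H, G, R.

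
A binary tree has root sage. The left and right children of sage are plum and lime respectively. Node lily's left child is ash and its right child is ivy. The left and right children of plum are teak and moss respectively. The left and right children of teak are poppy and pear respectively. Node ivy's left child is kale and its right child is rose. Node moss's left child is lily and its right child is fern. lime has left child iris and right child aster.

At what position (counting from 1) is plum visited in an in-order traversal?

In-order visits the left subtree, then the node, then the right subtree.
At sage: go left to plum.
  At plum: go left to teak.
    At teak: go left to poppy.
      poppy is a leaf — visit poppy.
    Visit teak.
    At teak: go right to pear.
      pear is a leaf — visit pear.
  Visit plum.
  At plum: go right to moss.
    At moss: go left to lily.
      At lily: go left to ash.
        ash is a leaf — visit ash.
      Visit lily.
      At lily: go right to ivy.
        At ivy: go left to kale.
          kale is a leaf — visit kale.
        Visit ivy.
        At ivy: go right to rose.
          rose is a leaf — visit rose.
    Visit moss.
    At moss: go right to fern.
      fern is a leaf — visit fern.
Visit sage.
At sage: go right to lime.
  At lime: go left to iris.
    iris is a leaf — visit iris.
  Visit lime.
  At lime: go right to aster.
    aster is a leaf — visit aster.
Full in-order sequence: poppy, teak, pear, plum, ash, lily, kale, ivy, rose, moss, fern, sage, iris, lime, aster.

4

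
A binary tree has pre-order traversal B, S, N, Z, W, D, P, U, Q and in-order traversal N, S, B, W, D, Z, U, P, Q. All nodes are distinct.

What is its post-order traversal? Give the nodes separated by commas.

The first element of pre-order is the root; it splits in-order into left and right subtrees.
Root B: left subtree has 2 nodes {N, S}, right has 6 {W, D, Z, U, P, Q}.
  Root S: left subtree has 1 node {N}, right has 0 { }.
  Root Z: left subtree has 2 nodes {W, D}, right has 3 {U, P, Q}.
    Root W: left subtree has 0 nodes { }, right has 1 {D}.
    Root P: left subtree has 1 node {U}, right has 1 {Q}.

N, S, D, W, U, Q, P, Z, B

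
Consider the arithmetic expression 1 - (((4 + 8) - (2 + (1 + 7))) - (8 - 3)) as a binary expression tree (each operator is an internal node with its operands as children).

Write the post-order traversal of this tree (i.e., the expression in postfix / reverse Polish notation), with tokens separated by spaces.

Post-order on an expression tree gives postfix notation: for each operator, emit left operand, right operand, then the operator.

1 4 8 + 2 1 7 + + - 8 3 - - -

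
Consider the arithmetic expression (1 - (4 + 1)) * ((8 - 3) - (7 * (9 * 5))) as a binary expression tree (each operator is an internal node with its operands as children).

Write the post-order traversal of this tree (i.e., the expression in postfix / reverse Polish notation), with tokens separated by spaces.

Post-order on an expression tree gives postfix notation: for each operator, emit left operand, right operand, then the operator.

1 4 1 + - 8 3 - 7 9 5 * * - *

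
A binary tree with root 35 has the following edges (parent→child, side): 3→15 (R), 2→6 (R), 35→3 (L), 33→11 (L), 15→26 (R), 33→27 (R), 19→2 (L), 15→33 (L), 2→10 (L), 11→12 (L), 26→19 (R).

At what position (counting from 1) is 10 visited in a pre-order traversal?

Pre-order visits the node, then its left subtree, then its right subtree.
Visit 35.
At 35: go left to 3.
  Visit 3.
  At 3: no left child.
  At 3: go right to 15.
    Visit 15.
    At 15: go left to 33.
      Visit 33.
      At 33: go left to 11.
        Visit 11.
        At 11: go left to 12.
          12 is a leaf — visit 12.
        At 11: no right child.
      At 33: go right to 27.
        27 is a leaf — visit 27.
    At 15: go right to 26.
      Visit 26.
      At 26: no left child.
      At 26: go right to 19.
        Visit 19.
        At 19: go left to 2.
          Visit 2.
          At 2: go left to 10.
            10 is a leaf — visit 10.
          At 2: go right to 6.
            6 is a leaf — visit 6.
        At 19: no right child.
At 35: no right child.
Full pre-order sequence: 35, 3, 15, 33, 11, 12, 27, 26, 19, 2, 10, 6.

11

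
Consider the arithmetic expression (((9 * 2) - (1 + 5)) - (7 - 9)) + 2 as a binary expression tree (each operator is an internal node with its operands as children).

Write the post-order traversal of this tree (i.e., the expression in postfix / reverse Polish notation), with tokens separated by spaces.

9 2 * 1 5 + - 7 9 - - 2 +

Post-order on an expression tree gives postfix notation: for each operator, emit left operand, right operand, then the operator.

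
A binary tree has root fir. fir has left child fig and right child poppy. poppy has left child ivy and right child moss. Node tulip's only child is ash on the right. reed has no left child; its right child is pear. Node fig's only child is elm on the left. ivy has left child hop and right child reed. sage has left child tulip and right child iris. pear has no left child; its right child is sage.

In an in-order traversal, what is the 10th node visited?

sage

In-order visits the left subtree, then the node, then the right subtree.
At fir: go left to fig.
  At fig: go left to elm.
    elm is a leaf — visit elm.
  Visit fig.
  At fig: no right child.
Visit fir.
At fir: go right to poppy.
  At poppy: go left to ivy.
    At ivy: go left to hop.
      hop is a leaf — visit hop.
    Visit ivy.
    At ivy: go right to reed.
      At reed: no left child.
      Visit reed.
      At reed: go right to pear.
        At pear: no left child.
        Visit pear.
        At pear: go right to sage.
          At sage: go left to tulip.
            At tulip: no left child.
            Visit tulip.
            At tulip: go right to ash.
              ash is a leaf — visit ash.
          Visit sage.
          At sage: go right to iris.
            iris is a leaf — visit iris.
  Visit poppy.
  At poppy: go right to moss.
    moss is a leaf — visit moss.
Full in-order sequence: elm, fig, fir, hop, ivy, reed, pear, tulip, ash, sage, iris, poppy, moss.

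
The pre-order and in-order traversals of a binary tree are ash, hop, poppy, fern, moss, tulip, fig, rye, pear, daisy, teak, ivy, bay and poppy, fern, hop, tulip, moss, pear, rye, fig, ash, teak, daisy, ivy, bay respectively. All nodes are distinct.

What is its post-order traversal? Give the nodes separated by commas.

The first element of pre-order is the root; it splits in-order into left and right subtrees.
Root ash: left subtree has 8 nodes {poppy, fern, hop, tulip, moss, pear, rye, fig}, right has 4 {teak, daisy, ivy, bay}.
  Root hop: left subtree has 2 nodes {poppy, fern}, right has 5 {tulip, moss, pear, rye, fig}.
    Root poppy: left subtree has 0 nodes { }, right has 1 {fern}.
    Root moss: left subtree has 1 node {tulip}, right has 3 {pear, rye, fig}.
      Root fig: left subtree has 2 nodes {pear, rye}, right has 0 { }.
        Root rye: left subtree has 1 node {pear}, right has 0 { }.
  Root daisy: left subtree has 1 node {teak}, right has 2 {ivy, bay}.
    Root ivy: left subtree has 0 nodes { }, right has 1 {bay}.

fern, poppy, tulip, pear, rye, fig, moss, hop, teak, bay, ivy, daisy, ash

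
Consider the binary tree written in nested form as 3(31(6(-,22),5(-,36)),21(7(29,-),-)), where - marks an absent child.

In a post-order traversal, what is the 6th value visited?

29

Post-order visits the left subtree, then the right subtree, then the node.
At 3: go left to 31.
  At 31: go left to 6.
    At 6: no left child.
    At 6: go right to 22.
      22 is a leaf — visit 22.
    Visit 6.
  At 31: go right to 5.
    At 5: no left child.
    At 5: go right to 36.
      36 is a leaf — visit 36.
    Visit 5.
  Visit 31.
At 3: go right to 21.
  At 21: go left to 7.
    At 7: go left to 29.
      29 is a leaf — visit 29.
    At 7: no right child.
    Visit 7.
  At 21: no right child.
  Visit 21.
Visit 3.
Full post-order sequence: 22, 6, 36, 5, 31, 29, 7, 21, 3.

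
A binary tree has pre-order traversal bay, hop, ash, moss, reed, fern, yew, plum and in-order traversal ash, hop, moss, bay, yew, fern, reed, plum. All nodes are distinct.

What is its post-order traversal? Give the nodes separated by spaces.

ash moss hop yew fern plum reed bay

The first element of pre-order is the root; it splits in-order into left and right subtrees.
Root bay: left subtree has 3 nodes {ash, hop, moss}, right has 4 {yew, fern, reed, plum}.
  Root hop: left subtree has 1 node {ash}, right has 1 {moss}.
  Root reed: left subtree has 2 nodes {yew, fern}, right has 1 {plum}.
    Root fern: left subtree has 1 node {yew}, right has 0 { }.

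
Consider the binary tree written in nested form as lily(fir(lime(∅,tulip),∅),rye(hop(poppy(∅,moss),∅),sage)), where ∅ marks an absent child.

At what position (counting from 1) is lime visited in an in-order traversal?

1

In-order visits the left subtree, then the node, then the right subtree.
At lily: go left to fir.
  At fir: go left to lime.
    At lime: no left child.
    Visit lime.
    At lime: go right to tulip.
      tulip is a leaf — visit tulip.
  Visit fir.
  At fir: no right child.
Visit lily.
At lily: go right to rye.
  At rye: go left to hop.
    At hop: go left to poppy.
      At poppy: no left child.
      Visit poppy.
      At poppy: go right to moss.
        moss is a leaf — visit moss.
    Visit hop.
    At hop: no right child.
  Visit rye.
  At rye: go right to sage.
    sage is a leaf — visit sage.
Full in-order sequence: lime, tulip, fir, lily, poppy, moss, hop, rye, sage.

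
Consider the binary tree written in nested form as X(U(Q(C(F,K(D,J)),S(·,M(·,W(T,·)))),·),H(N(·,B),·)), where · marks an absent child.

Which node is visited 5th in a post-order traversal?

C

Post-order visits the left subtree, then the right subtree, then the node.
At X: go left to U.
  At U: go left to Q.
    At Q: go left to C.
      At C: go left to F.
        F is a leaf — visit F.
      At C: go right to K.
        At K: go left to D.
          D is a leaf — visit D.
        At K: go right to J.
          J is a leaf — visit J.
        Visit K.
      Visit C.
    At Q: go right to S.
      At S: no left child.
      At S: go right to M.
        At M: no left child.
        At M: go right to W.
          At W: go left to T.
            T is a leaf — visit T.
          At W: no right child.
          Visit W.
        Visit M.
      Visit S.
    Visit Q.
  At U: no right child.
  Visit U.
At X: go right to H.
  At H: go left to N.
    At N: no left child.
    At N: go right to B.
      B is a leaf — visit B.
    Visit N.
  At H: no right child.
  Visit H.
Visit X.
Full post-order sequence: F, D, J, K, C, T, W, M, S, Q, U, B, N, H, X.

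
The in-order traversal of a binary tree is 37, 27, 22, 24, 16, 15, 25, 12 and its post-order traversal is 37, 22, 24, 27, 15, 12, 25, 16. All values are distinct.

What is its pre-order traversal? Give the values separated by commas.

The last element of post-order is the root; it splits in-order into left and right subtrees.
Root 16: left subtree has 4 nodes {37, 27, 22, 24}, right has 3 {15, 25, 12}.
  Root 27: left subtree has 1 node {37}, right has 2 {22, 24}.
    Root 24: left subtree has 1 node {22}, right has 0 { }.
  Root 25: left subtree has 1 node {15}, right has 1 {12}.

16, 27, 37, 24, 22, 25, 15, 12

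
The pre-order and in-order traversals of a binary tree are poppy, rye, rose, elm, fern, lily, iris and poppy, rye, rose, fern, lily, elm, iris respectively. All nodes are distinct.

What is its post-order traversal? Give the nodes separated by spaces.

lily fern iris elm rose rye poppy

The first element of pre-order is the root; it splits in-order into left and right subtrees.
Root poppy: left subtree has 0 nodes { }, right has 6 {rye, rose, fern, lily, elm, iris}.
  Root rye: left subtree has 0 nodes { }, right has 5 {rose, fern, lily, elm, iris}.
    Root rose: left subtree has 0 nodes { }, right has 4 {fern, lily, elm, iris}.
      Root elm: left subtree has 2 nodes {fern, lily}, right has 1 {iris}.
        Root fern: left subtree has 0 nodes { }, right has 1 {lily}.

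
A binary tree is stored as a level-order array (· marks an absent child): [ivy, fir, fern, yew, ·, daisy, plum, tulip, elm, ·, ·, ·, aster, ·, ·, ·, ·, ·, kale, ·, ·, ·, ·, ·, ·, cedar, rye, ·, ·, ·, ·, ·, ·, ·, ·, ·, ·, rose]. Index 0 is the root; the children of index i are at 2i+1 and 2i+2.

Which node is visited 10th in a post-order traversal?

daisy

Post-order visits the left subtree, then the right subtree, then the node.
At ivy: go left to fir.
  At fir: go left to yew.
    At yew: go left to tulip.
      tulip is a leaf — visit tulip.
    At yew: go right to elm.
      At elm: no left child.
      At elm: go right to kale.
        At kale: go left to rose.
          rose is a leaf — visit rose.
        At kale: no right child.
        Visit kale.
      Visit elm.
    Visit yew.
  At fir: no right child.
  Visit fir.
At ivy: go right to fern.
  At fern: go left to daisy.
    At daisy: no left child.
    At daisy: go right to aster.
      At aster: go left to cedar.
        cedar is a leaf — visit cedar.
      At aster: go right to rye.
        rye is a leaf — visit rye.
      Visit aster.
    Visit daisy.
  At fern: go right to plum.
    plum is a leaf — visit plum.
  Visit fern.
Visit ivy.
Full post-order sequence: tulip, rose, kale, elm, yew, fir, cedar, rye, aster, daisy, plum, fern, ivy.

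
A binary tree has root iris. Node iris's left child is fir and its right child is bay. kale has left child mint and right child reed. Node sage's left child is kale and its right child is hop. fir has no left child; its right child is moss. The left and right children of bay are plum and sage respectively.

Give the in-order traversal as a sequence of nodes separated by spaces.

fir moss iris plum bay mint kale reed sage hop

In-order visits the left subtree, then the node, then the right subtree.
At iris: go left to fir.
  At fir: no left child.
  Visit fir.
  At fir: go right to moss.
    moss is a leaf — visit moss.
Visit iris.
At iris: go right to bay.
  At bay: go left to plum.
    plum is a leaf — visit plum.
  Visit bay.
  At bay: go right to sage.
    At sage: go left to kale.
      At kale: go left to mint.
        mint is a leaf — visit mint.
      Visit kale.
      At kale: go right to reed.
        reed is a leaf — visit reed.
    Visit sage.
    At sage: go right to hop.
      hop is a leaf — visit hop.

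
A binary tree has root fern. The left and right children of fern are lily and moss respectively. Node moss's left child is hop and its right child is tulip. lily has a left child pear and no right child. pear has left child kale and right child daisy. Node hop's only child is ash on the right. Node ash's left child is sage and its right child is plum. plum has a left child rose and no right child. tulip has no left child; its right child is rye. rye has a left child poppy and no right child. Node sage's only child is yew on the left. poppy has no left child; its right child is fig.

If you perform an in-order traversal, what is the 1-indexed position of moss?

In-order visits the left subtree, then the node, then the right subtree.
At fern: go left to lily.
  At lily: go left to pear.
    At pear: go left to kale.
      kale is a leaf — visit kale.
    Visit pear.
    At pear: go right to daisy.
      daisy is a leaf — visit daisy.
  Visit lily.
  At lily: no right child.
Visit fern.
At fern: go right to moss.
  At moss: go left to hop.
    At hop: no left child.
    Visit hop.
    At hop: go right to ash.
      At ash: go left to sage.
        At sage: go left to yew.
          yew is a leaf — visit yew.
        Visit sage.
        At sage: no right child.
      Visit ash.
      At ash: go right to plum.
        At plum: go left to rose.
          rose is a leaf — visit rose.
        Visit plum.
        At plum: no right child.
  Visit moss.
  At moss: go right to tulip.
    At tulip: no left child.
    Visit tulip.
    At tulip: go right to rye.
      At rye: go left to poppy.
        At poppy: no left child.
        Visit poppy.
        At poppy: go right to fig.
          fig is a leaf — visit fig.
      Visit rye.
      At rye: no right child.
Full in-order sequence: kale, pear, daisy, lily, fern, hop, yew, sage, ash, rose, plum, moss, tulip, poppy, fig, rye.

12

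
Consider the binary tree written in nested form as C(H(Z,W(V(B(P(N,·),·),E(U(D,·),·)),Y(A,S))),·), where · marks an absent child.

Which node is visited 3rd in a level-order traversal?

Z

Level-order visits nodes level by level from the root, left to right within each level.
Level 0: C
Level 1: H
Level 2: Z, W
Level 3: V, Y
Level 4: B, E, A, S
Level 5: P, U
Level 6: N, D
Full level-order sequence: C, H, Z, W, V, Y, B, E, A, S, P, U, N, D.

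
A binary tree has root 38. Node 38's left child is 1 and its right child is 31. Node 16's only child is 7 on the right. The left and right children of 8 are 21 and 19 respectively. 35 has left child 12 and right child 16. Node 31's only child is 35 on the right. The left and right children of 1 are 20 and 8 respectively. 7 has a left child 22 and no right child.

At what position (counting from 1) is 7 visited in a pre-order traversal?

Pre-order visits the node, then its left subtree, then its right subtree.
Visit 38.
At 38: go left to 1.
  Visit 1.
  At 1: go left to 20.
    20 is a leaf — visit 20.
  At 1: go right to 8.
    Visit 8.
    At 8: go left to 21.
      21 is a leaf — visit 21.
    At 8: go right to 19.
      19 is a leaf — visit 19.
At 38: go right to 31.
  Visit 31.
  At 31: no left child.
  At 31: go right to 35.
    Visit 35.
    At 35: go left to 12.
      12 is a leaf — visit 12.
    At 35: go right to 16.
      Visit 16.
      At 16: no left child.
      At 16: go right to 7.
        Visit 7.
        At 7: go left to 22.
          22 is a leaf — visit 22.
        At 7: no right child.
Full pre-order sequence: 38, 1, 20, 8, 21, 19, 31, 35, 12, 16, 7, 22.

11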